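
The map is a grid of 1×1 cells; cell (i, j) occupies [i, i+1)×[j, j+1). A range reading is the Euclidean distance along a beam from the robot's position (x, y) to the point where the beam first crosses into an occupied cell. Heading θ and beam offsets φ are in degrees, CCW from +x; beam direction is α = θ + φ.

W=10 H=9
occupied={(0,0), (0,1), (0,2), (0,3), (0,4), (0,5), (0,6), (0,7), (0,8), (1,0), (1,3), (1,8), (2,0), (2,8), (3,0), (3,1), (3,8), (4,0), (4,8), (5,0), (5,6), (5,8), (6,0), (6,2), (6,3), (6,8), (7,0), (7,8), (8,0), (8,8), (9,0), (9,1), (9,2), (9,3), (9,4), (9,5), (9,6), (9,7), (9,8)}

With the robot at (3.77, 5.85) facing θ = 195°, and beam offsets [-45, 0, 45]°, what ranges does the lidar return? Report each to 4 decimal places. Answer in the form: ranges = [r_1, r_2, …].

ranges = [3.1985, 2.8677, 5.5400]

beam 1: φ=-45°, α=150°
  direction (-0.8660, 0.5000); cell (3,5); t to first gridline: x 0.8891, y 0.3000 (then +1.1547 / +2.0000)
    (3,6) via y @ 0.3000
    (2,6) via x @ 0.8891
    (1,6) via x @ 2.0438
    (1,7) via y @ 2.3000
    (0,7) via x @ 3.1985  # hit
  → r_1 = 3.1985
beam 2: φ=0°, α=195°
  direction (-0.9659, -0.2588); cell (3,5); t to first gridline: x 0.7972, y 3.2841 (then +1.0353 / +3.8637)
    (2,5) via x @ 0.7972
    (1,5) via x @ 1.8324
    (0,5) via x @ 2.8677  # hit
  → r_2 = 2.8677
beam 3: φ=45°, α=240°
  direction (-0.5000, -0.8660); cell (3,5); t to first gridline: x 1.5400, y 0.9815 (then +2.0000 / +1.1547)
    (3,4) via y @ 0.9815
    (2,4) via x @ 1.5400
    (2,3) via y @ 2.1362
    (2,2) via y @ 3.2909
    (1,2) via x @ 3.5400
    (1,1) via y @ 4.4456
    (0,1) via x @ 5.5400  # hit
  → r_3 = 5.5400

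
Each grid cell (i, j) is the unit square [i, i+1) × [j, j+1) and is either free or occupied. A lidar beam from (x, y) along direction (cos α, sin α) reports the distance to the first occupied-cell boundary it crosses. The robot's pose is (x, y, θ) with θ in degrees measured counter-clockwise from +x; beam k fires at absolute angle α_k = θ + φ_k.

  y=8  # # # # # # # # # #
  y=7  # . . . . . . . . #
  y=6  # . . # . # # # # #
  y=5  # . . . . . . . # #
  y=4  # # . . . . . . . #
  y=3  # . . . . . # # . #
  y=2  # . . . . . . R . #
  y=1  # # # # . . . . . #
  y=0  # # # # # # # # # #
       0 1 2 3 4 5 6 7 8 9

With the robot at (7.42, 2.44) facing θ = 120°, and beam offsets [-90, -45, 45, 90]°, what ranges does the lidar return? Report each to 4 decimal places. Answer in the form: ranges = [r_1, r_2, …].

ranges = [1.8244, 0.5798, 6.0274, 2.8800]

beam 1: φ=-90°, α=30°
  d=(0.8660,0.5000)  start (7,2)  tX=0.6697 tY=1.1200  stride 1/|dx|=1.1547 1/|dy|=2.0000
    cross x-line → (8,2), t=0.6697
    cross y-line → (8,3), t=1.1200
    cross x-line → (9,3), t=1.8244 (wall)
  → r_1 = 1.8244
beam 2: φ=-45°, α=75°
  d=(0.2588,0.9659)  start (7,2)  tX=2.2409 tY=0.5798  stride 1/|dx|=3.8637 1/|dy|=1.0353
    cross y-line → (7,3), t=0.5798 (wall)
  → r_2 = 0.5798
beam 3: φ=45°, α=165°
  d=(-0.9659,0.2588)  start (7,2)  tX=0.4348 tY=2.1637  stride 1/|dx|=1.0353 1/|dy|=3.8637
    cross x-line → (6,2), t=0.4348
    cross x-line → (5,2), t=1.4701
    cross y-line → (5,3), t=2.1637
    cross x-line → (4,3), t=2.5054
    cross x-line → (3,3), t=3.5406
    cross x-line → (2,3), t=4.5759
    cross x-line → (1,3), t=5.6112
    cross y-line → (1,4), t=6.0274 (wall)
  → r_3 = 6.0274
beam 4: φ=90°, α=210°
  d=(-0.8660,-0.5000)  start (7,2)  tX=0.4850 tY=0.8800  stride 1/|dx|=1.1547 1/|dy|=2.0000
    cross x-line → (6,2), t=0.4850
    cross y-line → (6,1), t=0.8800
    cross x-line → (5,1), t=1.6397
    cross x-line → (4,1), t=2.7944
    cross y-line → (4,0), t=2.8800 (wall)
  → r_4 = 2.8800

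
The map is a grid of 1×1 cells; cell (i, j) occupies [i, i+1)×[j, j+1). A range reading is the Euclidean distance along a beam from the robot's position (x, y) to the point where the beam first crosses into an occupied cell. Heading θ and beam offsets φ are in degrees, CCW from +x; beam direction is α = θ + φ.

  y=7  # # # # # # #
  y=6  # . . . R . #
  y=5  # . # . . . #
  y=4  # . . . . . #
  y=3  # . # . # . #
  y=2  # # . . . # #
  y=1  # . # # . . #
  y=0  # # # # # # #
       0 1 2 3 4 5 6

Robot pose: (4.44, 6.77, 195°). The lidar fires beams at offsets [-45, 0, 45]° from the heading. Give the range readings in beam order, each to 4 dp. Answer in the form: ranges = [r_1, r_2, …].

beam 1: φ=-45°, α=150°
  dir = (cos 150°, sin 150°) = (-0.8660, 0.5000); from cell (4,6)
  next x-line at t=0.5081, next y-line at t=0.4600; Δt_x=1.1547, Δt_y=2.0000
    y: enter (4,7) at t=0.4600 ← occupied
  → r_1 = 0.4600
beam 2: φ=0°, α=195°
  dir = (cos 195°, sin 195°) = (-0.9659, -0.2588); from cell (4,6)
  next x-line at t=0.4555, next y-line at t=2.9751; Δt_x=1.0353, Δt_y=3.8637
    x: enter (3,6) at t=0.4555
    x: enter (2,6) at t=1.4908
    x: enter (1,6) at t=2.5261
    y: enter (1,5) at t=2.9751
    x: enter (0,5) at t=3.5614 ← occupied
  → r_2 = 3.5614
beam 3: φ=45°, α=240°
  dir = (cos 240°, sin 240°) = (-0.5000, -0.8660); from cell (4,6)
  next x-line at t=0.8800, next y-line at t=0.8891; Δt_x=2.0000, Δt_y=1.1547
    x: enter (3,6) at t=0.8800
    y: enter (3,5) at t=0.8891
    y: enter (3,4) at t=2.0438
    x: enter (2,4) at t=2.8800
    y: enter (2,3) at t=3.1985 ← occupied
  → r_3 = 3.1985

ranges = [0.4600, 3.5614, 3.1985]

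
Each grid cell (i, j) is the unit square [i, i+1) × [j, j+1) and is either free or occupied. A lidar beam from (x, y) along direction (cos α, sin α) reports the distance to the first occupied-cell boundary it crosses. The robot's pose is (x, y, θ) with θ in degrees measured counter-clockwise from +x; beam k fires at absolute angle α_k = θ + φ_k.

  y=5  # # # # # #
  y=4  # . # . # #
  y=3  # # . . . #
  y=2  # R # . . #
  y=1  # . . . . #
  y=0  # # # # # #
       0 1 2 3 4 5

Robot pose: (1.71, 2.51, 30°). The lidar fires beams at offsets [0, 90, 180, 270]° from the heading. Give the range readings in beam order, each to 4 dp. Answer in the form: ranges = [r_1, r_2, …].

ranges = [0.3349, 0.5658, 0.8198, 0.5800]

beam 1: φ=0°, α=30°
  d=(0.8660,0.5000)  start (1,2)  tX=0.3349 tY=0.9800  stride 1/|dx|=1.1547 1/|dy|=2.0000
    cross x-line → (2,2), t=0.3349 (wall)
  → r_1 = 0.3349
beam 2: φ=90°, α=120°
  d=(-0.5000,0.8660)  start (1,2)  tX=1.4200 tY=0.5658  stride 1/|dx|=2.0000 1/|dy|=1.1547
    cross y-line → (1,3), t=0.5658 (wall)
  → r_2 = 0.5658
beam 3: φ=180°, α=210°
  d=(-0.8660,-0.5000)  start (1,2)  tX=0.8198 tY=1.0200  stride 1/|dx|=1.1547 1/|dy|=2.0000
    cross x-line → (0,2), t=0.8198 (wall)
  → r_3 = 0.8198
beam 4: φ=270°, α=300°
  d=(0.5000,-0.8660)  start (1,2)  tX=0.5800 tY=0.5889  stride 1/|dx|=2.0000 1/|dy|=1.1547
    cross x-line → (2,2), t=0.5800 (wall)
  → r_4 = 0.5800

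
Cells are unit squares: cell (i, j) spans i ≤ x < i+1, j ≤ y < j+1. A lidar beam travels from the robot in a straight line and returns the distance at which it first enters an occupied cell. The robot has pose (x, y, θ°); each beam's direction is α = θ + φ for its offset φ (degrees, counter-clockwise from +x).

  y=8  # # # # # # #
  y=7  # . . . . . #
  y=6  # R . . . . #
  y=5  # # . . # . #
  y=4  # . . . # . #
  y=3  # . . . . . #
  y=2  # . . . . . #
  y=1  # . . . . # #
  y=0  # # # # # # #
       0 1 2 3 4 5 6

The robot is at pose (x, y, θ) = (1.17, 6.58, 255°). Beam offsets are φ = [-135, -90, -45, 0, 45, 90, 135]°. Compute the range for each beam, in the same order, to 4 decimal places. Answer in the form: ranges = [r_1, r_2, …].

ranges = [0.3400, 0.1760, 0.1963, 0.6005, 0.6697, 2.9298, 2.8400]

beam 1: φ=-135°, α=120°
  cosα=-0.5000 sinα=0.8660 | (1,6) | tMaxX 0.3400 tMaxY 0.4850 | tΔX 2.0000 tΔY 1.1547
    t=0.3400 [x] (0,6) — stop
  → r_1 = 0.3400
beam 2: φ=-90°, α=165°
  cosα=-0.9659 sinα=0.2588 | (1,6) | tMaxX 0.1760 tMaxY 1.6228 | tΔX 1.0353 tΔY 3.8637
    t=0.1760 [x] (0,6) — stop
  → r_2 = 0.1760
beam 3: φ=-45°, α=210°
  cosα=-0.8660 sinα=-0.5000 | (1,6) | tMaxX 0.1963 tMaxY 1.1600 | tΔX 1.1547 tΔY 2.0000
    t=0.1963 [x] (0,6) — stop
  → r_3 = 0.1963
beam 4: φ=0°, α=255°
  cosα=-0.2588 sinα=-0.9659 | (1,6) | tMaxX 0.6568 tMaxY 0.6005 | tΔX 3.8637 tΔY 1.0353
    t=0.6005 [y] (1,5) — stop
  → r_4 = 0.6005
beam 5: φ=45°, α=300°
  cosα=0.5000 sinα=-0.8660 | (1,6) | tMaxX 1.6600 tMaxY 0.6697 | tΔX 2.0000 tΔY 1.1547
    t=0.6697 [y] (1,5) — stop
  → r_5 = 0.6697
beam 6: φ=90°, α=345°
  cosα=0.9659 sinα=-0.2588 | (1,6) | tMaxX 0.8593 tMaxY 2.2409 | tΔX 1.0353 tΔY 3.8637
    t=0.8593 [x] (2,6)
    t=1.8946 [x] (3,6)
    t=2.2409 [y] (3,5)
    t=2.9298 [x] (4,5) — stop
  → r_6 = 2.9298
beam 7: φ=135°, α=30°
  cosα=0.8660 sinα=0.5000 | (1,6) | tMaxX 0.9584 tMaxY 0.8400 | tΔX 1.1547 tΔY 2.0000
    t=0.8400 [y] (1,7)
    t=0.9584 [x] (2,7)
    t=2.1131 [x] (3,7)
    t=2.8400 [y] (3,8) — stop
  → r_7 = 2.8400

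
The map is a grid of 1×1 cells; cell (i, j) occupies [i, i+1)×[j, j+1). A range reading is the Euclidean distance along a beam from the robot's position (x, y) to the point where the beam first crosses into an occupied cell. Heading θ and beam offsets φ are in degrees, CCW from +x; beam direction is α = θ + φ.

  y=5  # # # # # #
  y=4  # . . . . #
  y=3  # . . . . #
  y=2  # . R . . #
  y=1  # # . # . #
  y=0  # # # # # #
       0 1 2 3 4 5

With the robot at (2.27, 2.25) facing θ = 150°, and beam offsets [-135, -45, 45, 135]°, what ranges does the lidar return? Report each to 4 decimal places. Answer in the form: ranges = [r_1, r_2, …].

beam 1: φ=-135°, α=15°
  direction (0.9659, 0.2588); cell (2,2); t to first gridline: x 0.7558, y 2.8978 (then +1.0353 / +3.8637)
    (3,2) via x @ 0.7558
    (4,2) via x @ 1.7910
    (5,2) via x @ 2.8263  # hit
  → r_1 = 2.8263
beam 2: φ=-45°, α=105°
  direction (-0.2588, 0.9659); cell (2,2); t to first gridline: x 1.0432, y 0.7765 (then +3.8637 / +1.0353)
    (2,3) via y @ 0.7765
    (1,3) via x @ 1.0432
    (1,4) via y @ 1.8117
    (1,5) via y @ 2.8470  # hit
  → r_2 = 2.8470
beam 3: φ=45°, α=195°
  direction (-0.9659, -0.2588); cell (2,2); t to first gridline: x 0.2795, y 0.9659 (then +1.0353 / +3.8637)
    (1,2) via x @ 0.2795
    (1,1) via y @ 0.9659  # hit
  → r_3 = 0.9659
beam 4: φ=135°, α=285°
  direction (0.2588, -0.9659); cell (2,2); t to first gridline: x 2.8205, y 0.2588 (then +3.8637 / +1.0353)
    (2,1) via y @ 0.2588
    (2,0) via y @ 1.2941  # hit
  → r_4 = 1.2941

ranges = [2.8263, 2.8470, 0.9659, 1.2941]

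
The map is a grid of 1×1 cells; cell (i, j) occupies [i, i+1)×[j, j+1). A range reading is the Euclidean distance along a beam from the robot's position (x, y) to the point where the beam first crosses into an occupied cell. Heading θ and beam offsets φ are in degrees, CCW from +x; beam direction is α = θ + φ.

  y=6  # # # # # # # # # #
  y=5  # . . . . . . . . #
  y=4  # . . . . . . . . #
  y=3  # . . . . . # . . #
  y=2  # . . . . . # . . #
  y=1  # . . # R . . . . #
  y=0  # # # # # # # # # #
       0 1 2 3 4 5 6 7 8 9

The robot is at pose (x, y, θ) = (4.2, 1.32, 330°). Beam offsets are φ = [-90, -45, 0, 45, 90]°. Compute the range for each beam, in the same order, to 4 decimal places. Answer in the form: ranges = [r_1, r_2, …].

ranges = [0.3695, 0.3313, 0.6400, 2.6273, 5.4040]

beam 1: φ=-90°, α=240°
  d=(-0.5000,-0.8660)  start (4,1)  tX=0.4000 tY=0.3695  stride 1/|dx|=2.0000 1/|dy|=1.1547
    cross y-line → (4,0), t=0.3695 (wall)
  → r_1 = 0.3695
beam 2: φ=-45°, α=285°
  d=(0.2588,-0.9659)  start (4,1)  tX=3.0910 tY=0.3313  stride 1/|dx|=3.8637 1/|dy|=1.0353
    cross y-line → (4,0), t=0.3313 (wall)
  → r_2 = 0.3313
beam 3: φ=0°, α=330°
  d=(0.8660,-0.5000)  start (4,1)  tX=0.9238 tY=0.6400  stride 1/|dx|=1.1547 1/|dy|=2.0000
    cross y-line → (4,0), t=0.6400 (wall)
  → r_3 = 0.6400
beam 4: φ=45°, α=15°
  d=(0.9659,0.2588)  start (4,1)  tX=0.8282 tY=2.6273  stride 1/|dx|=1.0353 1/|dy|=3.8637
    cross x-line → (5,1), t=0.8282
    cross x-line → (6,1), t=1.8635
    cross y-line → (6,2), t=2.6273 (wall)
  → r_4 = 2.6273
beam 5: φ=90°, α=60°
  d=(0.5000,0.8660)  start (4,1)  tX=1.6000 tY=0.7852  stride 1/|dx|=2.0000 1/|dy|=1.1547
    cross y-line → (4,2), t=0.7852
    cross x-line → (5,2), t=1.6000
    cross y-line → (5,3), t=1.9399
    cross y-line → (5,4), t=3.0946
    cross x-line → (6,4), t=3.6000
    cross y-line → (6,5), t=4.2493
    cross y-line → (6,6), t=5.4040 (wall)
  → r_5 = 5.4040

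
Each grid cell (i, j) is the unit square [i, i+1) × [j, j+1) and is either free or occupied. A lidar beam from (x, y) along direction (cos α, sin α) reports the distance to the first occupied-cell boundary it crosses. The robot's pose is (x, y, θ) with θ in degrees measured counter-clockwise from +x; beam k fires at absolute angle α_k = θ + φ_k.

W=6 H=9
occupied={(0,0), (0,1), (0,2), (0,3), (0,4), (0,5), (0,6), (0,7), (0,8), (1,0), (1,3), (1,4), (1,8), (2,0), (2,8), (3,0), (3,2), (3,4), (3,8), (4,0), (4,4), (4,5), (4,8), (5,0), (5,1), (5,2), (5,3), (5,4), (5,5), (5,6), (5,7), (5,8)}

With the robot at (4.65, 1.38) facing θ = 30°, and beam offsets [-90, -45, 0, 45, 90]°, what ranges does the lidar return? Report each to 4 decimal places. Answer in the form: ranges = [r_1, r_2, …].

ranges = [0.4388, 0.3623, 0.4041, 1.3523, 1.3000]

beam 1: φ=-90°, α=300°
  dir = (cos 300°, sin 300°) = (0.5000, -0.8660); from cell (4,1)
  next x-line at t=0.7000, next y-line at t=0.4388; Δt_x=2.0000, Δt_y=1.1547
    y: enter (4,0) at t=0.4388 ← occupied
  → r_1 = 0.4388
beam 2: φ=-45°, α=345°
  dir = (cos 345°, sin 345°) = (0.9659, -0.2588); from cell (4,1)
  next x-line at t=0.3623, next y-line at t=1.4682; Δt_x=1.0353, Δt_y=3.8637
    x: enter (5,1) at t=0.3623 ← occupied
  → r_2 = 0.3623
beam 3: φ=0°, α=30°
  dir = (cos 30°, sin 30°) = (0.8660, 0.5000); from cell (4,1)
  next x-line at t=0.4041, next y-line at t=1.2400; Δt_x=1.1547, Δt_y=2.0000
    x: enter (5,1) at t=0.4041 ← occupied
  → r_3 = 0.4041
beam 4: φ=45°, α=75°
  dir = (cos 75°, sin 75°) = (0.2588, 0.9659); from cell (4,1)
  next x-line at t=1.3523, next y-line at t=0.6419; Δt_x=3.8637, Δt_y=1.0353
    y: enter (4,2) at t=0.6419
    x: enter (5,2) at t=1.3523 ← occupied
  → r_4 = 1.3523
beam 5: φ=90°, α=120°
  dir = (cos 120°, sin 120°) = (-0.5000, 0.8660); from cell (4,1)
  next x-line at t=1.3000, next y-line at t=0.7159; Δt_x=2.0000, Δt_y=1.1547
    y: enter (4,2) at t=0.7159
    x: enter (3,2) at t=1.3000 ← occupied
  → r_5 = 1.3000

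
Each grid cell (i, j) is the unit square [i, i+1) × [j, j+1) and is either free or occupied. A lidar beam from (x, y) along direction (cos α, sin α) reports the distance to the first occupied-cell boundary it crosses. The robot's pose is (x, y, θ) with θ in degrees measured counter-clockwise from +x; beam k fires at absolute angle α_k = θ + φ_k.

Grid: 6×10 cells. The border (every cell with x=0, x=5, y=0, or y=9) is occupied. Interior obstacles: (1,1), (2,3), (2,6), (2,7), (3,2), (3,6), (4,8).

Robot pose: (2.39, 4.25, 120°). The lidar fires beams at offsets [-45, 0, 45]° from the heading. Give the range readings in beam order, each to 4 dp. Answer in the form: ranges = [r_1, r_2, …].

ranges = [1.8117, 2.7800, 1.4390]

beam 1: φ=-45°, α=75°
  cosα=0.2588 sinα=0.9659 | (2,4) | tMaxX 2.3569 tMaxY 0.7765 | tΔX 3.8637 tΔY 1.0353
    t=0.7765 [y] (2,5)
    t=1.8117 [y] (2,6) — stop
  → r_1 = 1.8117
beam 2: φ=0°, α=120°
  cosα=-0.5000 sinα=0.8660 | (2,4) | tMaxX 0.7800 tMaxY 0.8660 | tΔX 2.0000 tΔY 1.1547
    t=0.7800 [x] (1,4)
    t=0.8660 [y] (1,5)
    t=2.0207 [y] (1,6)
    t=2.7800 [x] (0,6) — stop
  → r_2 = 2.7800
beam 3: φ=45°, α=165°
  cosα=-0.9659 sinα=0.2588 | (2,4) | tMaxX 0.4038 tMaxY 2.8978 | tΔX 1.0353 tΔY 3.8637
    t=0.4038 [x] (1,4)
    t=1.4390 [x] (0,4) — stop
  → r_3 = 1.4390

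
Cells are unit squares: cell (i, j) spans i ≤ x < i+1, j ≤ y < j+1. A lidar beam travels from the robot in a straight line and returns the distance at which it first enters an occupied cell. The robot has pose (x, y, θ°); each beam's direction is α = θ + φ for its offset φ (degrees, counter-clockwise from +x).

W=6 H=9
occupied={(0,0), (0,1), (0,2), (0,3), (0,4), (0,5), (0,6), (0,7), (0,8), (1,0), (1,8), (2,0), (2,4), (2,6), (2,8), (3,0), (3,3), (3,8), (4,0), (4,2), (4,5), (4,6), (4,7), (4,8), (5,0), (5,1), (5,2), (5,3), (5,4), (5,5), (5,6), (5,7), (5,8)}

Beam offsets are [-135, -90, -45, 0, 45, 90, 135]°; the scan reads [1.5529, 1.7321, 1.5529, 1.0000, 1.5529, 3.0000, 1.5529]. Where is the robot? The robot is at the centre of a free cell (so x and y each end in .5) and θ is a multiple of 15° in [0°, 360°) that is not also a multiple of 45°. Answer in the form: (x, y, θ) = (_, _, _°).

Candidates: 21 free-cell centres × 16 headings = 336 poses. Raycast each; keep the one whose scan matches to 4 dp.
  (4.5, 3.5, 150°): beam 1 = 0.5176 ≠ 1.5529 ✗
  (3.5, 7.5, 15°): beam 1 = 1.0000 ≠ 1.5529 ✗
  (3.5, 4.5, 255°): beam 1 = 1.7321 ≠ 1.5529 ✗
  …
  (2.5, 2.5, 30°): r_1=1.5529, r_2=1.7321, r_3=1.5529, r_4=1.0000, r_5=1.5529, r_6=3.0000, r_7=1.5529 — all match ✓
Unique over the lattice → pose = (2.5, 2.5, 30°).

(x, y, θ) = (2.5, 2.5, 30°)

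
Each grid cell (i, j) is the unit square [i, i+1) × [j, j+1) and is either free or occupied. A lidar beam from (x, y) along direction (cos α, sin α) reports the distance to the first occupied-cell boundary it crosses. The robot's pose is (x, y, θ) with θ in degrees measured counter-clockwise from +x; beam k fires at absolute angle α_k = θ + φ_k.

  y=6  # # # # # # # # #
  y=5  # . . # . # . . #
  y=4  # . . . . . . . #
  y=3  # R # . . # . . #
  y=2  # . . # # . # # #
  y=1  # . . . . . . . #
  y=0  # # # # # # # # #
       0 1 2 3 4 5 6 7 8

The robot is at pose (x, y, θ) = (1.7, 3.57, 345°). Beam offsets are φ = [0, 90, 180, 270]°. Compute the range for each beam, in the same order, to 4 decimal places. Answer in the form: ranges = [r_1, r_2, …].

beam 1: φ=0°, α=345°
  cosα=0.9659 sinα=-0.2588 | (1,3) | tMaxX 0.3106 tMaxY 2.2023 | tΔX 1.0353 tΔY 3.8637
    t=0.3106 [x] (2,3) — stop
  → r_1 = 0.3106
beam 2: φ=90°, α=75°
  cosα=0.2588 sinα=0.9659 | (1,3) | tMaxX 1.1591 tMaxY 0.4452 | tΔX 3.8637 tΔY 1.0353
    t=0.4452 [y] (1,4)
    t=1.1591 [x] (2,4)
    t=1.4804 [y] (2,5)
    t=2.5157 [y] (2,6) — stop
  → r_2 = 2.5157
beam 3: φ=180°, α=165°
  cosα=-0.9659 sinα=0.2588 | (1,3) | tMaxX 0.7247 tMaxY 1.6614 | tΔX 1.0353 tΔY 3.8637
    t=0.7247 [x] (0,3) — stop
  → r_3 = 0.7247
beam 4: φ=270°, α=255°
  cosα=-0.2588 sinα=-0.9659 | (1,3) | tMaxX 2.7046 tMaxY 0.5901 | tΔX 3.8637 tΔY 1.0353
    t=0.5901 [y] (1,2)
    t=1.6254 [y] (1,1)
    t=2.6607 [y] (1,0) — stop
  → r_4 = 2.6607

ranges = [0.3106, 2.5157, 0.7247, 2.6607]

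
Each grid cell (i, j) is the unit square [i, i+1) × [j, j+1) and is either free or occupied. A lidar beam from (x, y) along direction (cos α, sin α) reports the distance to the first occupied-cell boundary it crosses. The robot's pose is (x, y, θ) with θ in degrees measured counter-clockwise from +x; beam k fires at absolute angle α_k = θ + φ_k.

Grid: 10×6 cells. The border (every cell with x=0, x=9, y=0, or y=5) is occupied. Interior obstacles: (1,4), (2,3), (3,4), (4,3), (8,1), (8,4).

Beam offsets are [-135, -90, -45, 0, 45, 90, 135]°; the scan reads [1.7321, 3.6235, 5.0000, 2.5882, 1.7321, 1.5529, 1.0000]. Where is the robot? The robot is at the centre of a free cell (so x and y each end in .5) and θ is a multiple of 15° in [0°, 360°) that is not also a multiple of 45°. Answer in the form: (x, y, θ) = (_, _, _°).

Enumerate (i+0.5, j+0.5, θ) over the 26 free cells and 16 admissible headings. For each, cast all 7 beams and compare to the given ranges.
  (2.5, 1.5, 30°): beam 1 = 0.5176 ≠ 1.7321 ✗
  (7.5, 1.5, 75°): beam 1 = 0.5774 ≠ 1.7321 ✗
  (5.5, 1.5, 210°): beam 1 = 3.6235 ≠ 1.7321 ✗
  (6.5, 3.5, 105°): beam 1 = 2.8868 ≠ 1.7321 ✗
  …
  (7.5, 3.5, 255°): r_1=1.7321, r_2=3.6235, r_3=5.0000, r_4=2.5882, r_5=1.7321, r_6=1.5529, r_7=1.0000 — all match ✓
Only this pose fits every beam.

(x, y, θ) = (7.5, 3.5, 255°)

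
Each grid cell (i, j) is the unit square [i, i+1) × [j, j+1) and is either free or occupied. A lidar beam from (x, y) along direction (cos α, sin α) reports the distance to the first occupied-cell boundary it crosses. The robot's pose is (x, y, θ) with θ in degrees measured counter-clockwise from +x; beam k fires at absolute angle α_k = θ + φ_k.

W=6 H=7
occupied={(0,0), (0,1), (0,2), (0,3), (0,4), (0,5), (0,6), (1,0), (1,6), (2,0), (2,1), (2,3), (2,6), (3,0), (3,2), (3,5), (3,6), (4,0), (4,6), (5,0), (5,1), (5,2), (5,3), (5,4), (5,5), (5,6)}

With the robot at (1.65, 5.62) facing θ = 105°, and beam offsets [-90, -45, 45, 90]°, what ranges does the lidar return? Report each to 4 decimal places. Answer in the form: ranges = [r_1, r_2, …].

beam 1: φ=-90°, α=15°
  cosα=0.9659 sinα=0.2588 | (1,5) | tMaxX 0.3623 tMaxY 1.4682 | tΔX 1.0353 tΔY 3.8637
    t=0.3623 [x] (2,5)
    t=1.3976 [x] (3,5) — stop
  → r_1 = 1.3976
beam 2: φ=-45°, α=60°
  cosα=0.5000 sinα=0.8660 | (1,5) | tMaxX 0.7000 tMaxY 0.4388 | tΔX 2.0000 tΔY 1.1547
    t=0.4388 [y] (1,6) — stop
  → r_2 = 0.4388
beam 3: φ=45°, α=150°
  cosα=-0.8660 sinα=0.5000 | (1,5) | tMaxX 0.7506 tMaxY 0.7600 | tΔX 1.1547 tΔY 2.0000
    t=0.7506 [x] (0,5) — stop
  → r_3 = 0.7506
beam 4: φ=90°, α=195°
  cosα=-0.9659 sinα=-0.2588 | (1,5) | tMaxX 0.6729 tMaxY 2.3955 | tΔX 1.0353 tΔY 3.8637
    t=0.6729 [x] (0,5) — stop
  → r_4 = 0.6729

ranges = [1.3976, 0.4388, 0.7506, 0.6729]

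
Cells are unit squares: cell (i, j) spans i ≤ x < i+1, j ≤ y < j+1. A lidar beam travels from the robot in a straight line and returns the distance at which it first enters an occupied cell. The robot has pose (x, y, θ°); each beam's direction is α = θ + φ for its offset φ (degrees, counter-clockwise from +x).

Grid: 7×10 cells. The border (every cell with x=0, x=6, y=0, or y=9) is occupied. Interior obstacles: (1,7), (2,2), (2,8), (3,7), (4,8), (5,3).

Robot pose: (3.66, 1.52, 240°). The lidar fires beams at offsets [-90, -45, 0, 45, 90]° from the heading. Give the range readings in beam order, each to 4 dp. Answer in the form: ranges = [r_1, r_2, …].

beam 1: φ=-90°, α=150°
  d=(-0.8660,0.5000)  start (3,1)  tX=0.7621 tY=0.9600  stride 1/|dx|=1.1547 1/|dy|=2.0000
    cross x-line → (2,1), t=0.7621
    cross y-line → (2,2), t=0.9600 (wall)
  → r_1 = 0.9600
beam 2: φ=-45°, α=195°
  d=(-0.9659,-0.2588)  start (3,1)  tX=0.6833 tY=2.0091  stride 1/|dx|=1.0353 1/|dy|=3.8637
    cross x-line → (2,1), t=0.6833
    cross x-line → (1,1), t=1.7186
    cross y-line → (1,0), t=2.0091 (wall)
  → r_2 = 2.0091
beam 3: φ=0°, α=240°
  d=(-0.5000,-0.8660)  start (3,1)  tX=1.3200 tY=0.6004  stride 1/|dx|=2.0000 1/|dy|=1.1547
    cross y-line → (3,0), t=0.6004 (wall)
  → r_3 = 0.6004
beam 4: φ=45°, α=285°
  d=(0.2588,-0.9659)  start (3,1)  tX=1.3137 tY=0.5383  stride 1/|dx|=3.8637 1/|dy|=1.0353
    cross y-line → (3,0), t=0.5383 (wall)
  → r_4 = 0.5383
beam 5: φ=90°, α=330°
  d=(0.8660,-0.5000)  start (3,1)  tX=0.3926 tY=1.0400  stride 1/|dx|=1.1547 1/|dy|=2.0000
    cross x-line → (4,1), t=0.3926
    cross y-line → (4,0), t=1.0400 (wall)
  → r_5 = 1.0400

ranges = [0.9600, 2.0091, 0.6004, 0.5383, 1.0400]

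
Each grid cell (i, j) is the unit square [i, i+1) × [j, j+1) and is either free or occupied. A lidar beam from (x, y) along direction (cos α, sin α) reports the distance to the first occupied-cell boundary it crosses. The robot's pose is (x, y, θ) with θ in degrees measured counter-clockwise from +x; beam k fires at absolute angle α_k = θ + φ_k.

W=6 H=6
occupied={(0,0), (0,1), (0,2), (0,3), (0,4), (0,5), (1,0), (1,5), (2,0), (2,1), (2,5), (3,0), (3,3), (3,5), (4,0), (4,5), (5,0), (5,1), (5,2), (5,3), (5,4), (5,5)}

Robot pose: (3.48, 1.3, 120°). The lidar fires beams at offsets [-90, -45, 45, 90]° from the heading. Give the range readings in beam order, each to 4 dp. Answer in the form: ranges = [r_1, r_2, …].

ranges = [1.7551, 1.7600, 0.4969, 0.5543]

beam 1: φ=-90°, α=30°
  cosα=0.8660 sinα=0.5000 | (3,1) | tMaxX 0.6004 tMaxY 1.4000 | tΔX 1.1547 tΔY 2.0000
    t=0.6004 [x] (4,1)
    t=1.4000 [y] (4,2)
    t=1.7551 [x] (5,2) — stop
  → r_1 = 1.7551
beam 2: φ=-45°, α=75°
  cosα=0.2588 sinα=0.9659 | (3,1) | tMaxX 2.0091 tMaxY 0.7247 | tΔX 3.8637 tΔY 1.0353
    t=0.7247 [y] (3,2)
    t=1.7600 [y] (3,3) — stop
  → r_2 = 1.7600
beam 3: φ=45°, α=165°
  cosα=-0.9659 sinα=0.2588 | (3,1) | tMaxX 0.4969 tMaxY 2.7046 | tΔX 1.0353 tΔY 3.8637
    t=0.4969 [x] (2,1) — stop
  → r_3 = 0.4969
beam 4: φ=90°, α=210°
  cosα=-0.8660 sinα=-0.5000 | (3,1) | tMaxX 0.5543 tMaxY 0.6000 | tΔX 1.1547 tΔY 2.0000
    t=0.5543 [x] (2,1) — stop
  → r_4 = 0.5543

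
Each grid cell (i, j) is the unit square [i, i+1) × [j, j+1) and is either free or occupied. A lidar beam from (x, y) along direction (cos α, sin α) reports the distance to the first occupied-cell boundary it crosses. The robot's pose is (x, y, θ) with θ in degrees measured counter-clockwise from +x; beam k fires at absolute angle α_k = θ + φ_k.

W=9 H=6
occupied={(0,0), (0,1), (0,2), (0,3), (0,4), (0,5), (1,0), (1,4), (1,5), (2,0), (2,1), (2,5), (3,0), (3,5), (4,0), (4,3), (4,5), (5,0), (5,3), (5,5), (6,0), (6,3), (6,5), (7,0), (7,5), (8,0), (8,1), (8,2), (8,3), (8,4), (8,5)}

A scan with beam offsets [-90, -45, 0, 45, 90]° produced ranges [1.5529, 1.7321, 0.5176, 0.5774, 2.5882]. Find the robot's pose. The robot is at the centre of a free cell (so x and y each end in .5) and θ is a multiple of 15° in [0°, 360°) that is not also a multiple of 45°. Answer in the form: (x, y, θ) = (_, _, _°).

(x, y, θ) = (7.5, 3.5, 165°)

Candidates: 23 free-cell centres × 16 headings = 368 poses. Raycast each; keep the one whose scan matches to 4 dp.
  (2.5, 4.5, 30°): beam 1 = 4.0415 ≠ 1.5529 ✗
  (2.5, 3.5, 15°): beam 2 = 5.0000 ≠ 1.7321 ✗
  (3.5, 1.5, 75°): beam 1 = 1.9319 ≠ 1.5529 ✗
  (6.5, 1.5, 330°): beam 1 = 0.5774 ≠ 1.5529 ✗
  …
  (7.5, 3.5, 165°): r_1=1.5529, r_2=1.7321, r_3=0.5176, r_4=0.5774, r_5=2.5882 — all match ✓
Unique over the lattice → pose = (7.5, 3.5, 165°).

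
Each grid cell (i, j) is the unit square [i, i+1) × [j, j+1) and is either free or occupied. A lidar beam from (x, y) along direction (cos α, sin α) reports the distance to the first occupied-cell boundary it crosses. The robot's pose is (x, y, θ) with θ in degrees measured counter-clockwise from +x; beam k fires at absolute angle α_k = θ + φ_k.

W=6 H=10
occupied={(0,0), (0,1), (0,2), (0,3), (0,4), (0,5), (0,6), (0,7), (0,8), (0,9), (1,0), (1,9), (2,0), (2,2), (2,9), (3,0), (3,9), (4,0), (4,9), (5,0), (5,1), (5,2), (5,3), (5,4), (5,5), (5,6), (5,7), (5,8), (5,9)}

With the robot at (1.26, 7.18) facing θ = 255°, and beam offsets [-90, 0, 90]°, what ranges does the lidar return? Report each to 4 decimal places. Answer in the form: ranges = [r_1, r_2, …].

ranges = [0.2692, 1.0046, 3.8719]

beam 1: φ=-90°, α=165°
  d=(-0.9659,0.2588)  start (1,7)  tX=0.2692 tY=3.1682  stride 1/|dx|=1.0353 1/|dy|=3.8637
    cross x-line → (0,7), t=0.2692 (wall)
  → r_1 = 0.2692
beam 2: φ=0°, α=255°
  d=(-0.2588,-0.9659)  start (1,7)  tX=1.0046 tY=0.1863  stride 1/|dx|=3.8637 1/|dy|=1.0353
    cross y-line → (1,6), t=0.1863
    cross x-line → (0,6), t=1.0046 (wall)
  → r_2 = 1.0046
beam 3: φ=90°, α=345°
  d=(0.9659,-0.2588)  start (1,7)  tX=0.7661 tY=0.6955  stride 1/|dx|=1.0353 1/|dy|=3.8637
    cross y-line → (1,6), t=0.6955
    cross x-line → (2,6), t=0.7661
    cross x-line → (3,6), t=1.8014
    cross x-line → (4,6), t=2.8367
    cross x-line → (5,6), t=3.8719 (wall)
  → r_3 = 3.8719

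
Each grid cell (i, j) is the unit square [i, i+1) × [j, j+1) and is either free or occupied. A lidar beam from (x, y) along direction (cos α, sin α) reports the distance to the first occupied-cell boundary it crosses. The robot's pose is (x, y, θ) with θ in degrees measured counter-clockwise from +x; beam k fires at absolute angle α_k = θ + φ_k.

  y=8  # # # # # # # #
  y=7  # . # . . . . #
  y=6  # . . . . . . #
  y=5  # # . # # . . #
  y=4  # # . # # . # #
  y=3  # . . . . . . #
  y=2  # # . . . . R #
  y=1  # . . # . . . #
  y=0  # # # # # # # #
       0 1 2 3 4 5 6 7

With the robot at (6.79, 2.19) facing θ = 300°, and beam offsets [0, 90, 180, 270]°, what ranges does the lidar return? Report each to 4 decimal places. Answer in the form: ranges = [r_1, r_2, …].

beam 1: φ=0°, α=300°
  d=(0.5000,-0.8660)  start (6,2)  tX=0.4200 tY=0.2194  stride 1/|dx|=2.0000 1/|dy|=1.1547
    cross y-line → (6,1), t=0.2194
    cross x-line → (7,1), t=0.4200 (wall)
  → r_1 = 0.4200
beam 2: φ=90°, α=30°
  d=(0.8660,0.5000)  start (6,2)  tX=0.2425 tY=1.6200  stride 1/|dx|=1.1547 1/|dy|=2.0000
    cross x-line → (7,2), t=0.2425 (wall)
  → r_2 = 0.2425
beam 3: φ=180°, α=120°
  d=(-0.5000,0.8660)  start (6,2)  tX=1.5800 tY=0.9353  stride 1/|dx|=2.0000 1/|dy|=1.1547
    cross y-line → (6,3), t=0.9353
    cross x-line → (5,3), t=1.5800
    cross y-line → (5,4), t=2.0900
    cross y-line → (5,5), t=3.2447
    cross x-line → (4,5), t=3.5800 (wall)
  → r_3 = 3.5800
beam 4: φ=270°, α=210°
  d=(-0.8660,-0.5000)  start (6,2)  tX=0.9122 tY=0.3800  stride 1/|dx|=1.1547 1/|dy|=2.0000
    cross y-line → (6,1), t=0.3800
    cross x-line → (5,1), t=0.9122
    cross x-line → (4,1), t=2.0669
    cross y-line → (4,0), t=2.3800 (wall)
  → r_4 = 2.3800

ranges = [0.4200, 0.2425, 3.5800, 2.3800]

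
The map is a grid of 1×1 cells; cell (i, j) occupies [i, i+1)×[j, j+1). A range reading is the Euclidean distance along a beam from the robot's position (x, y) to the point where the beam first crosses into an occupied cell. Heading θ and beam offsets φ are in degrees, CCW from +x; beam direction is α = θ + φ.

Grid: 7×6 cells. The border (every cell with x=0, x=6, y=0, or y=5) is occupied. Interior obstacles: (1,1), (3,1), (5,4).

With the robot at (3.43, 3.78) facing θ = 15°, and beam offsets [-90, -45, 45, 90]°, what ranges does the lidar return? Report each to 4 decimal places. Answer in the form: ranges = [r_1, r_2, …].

ranges = [1.8428, 2.9676, 1.4087, 1.2630]

beam 1: φ=-90°, α=285°
  d=(0.2588,-0.9659)  start (3,3)  tX=2.2023 tY=0.8075  stride 1/|dx|=3.8637 1/|dy|=1.0353
    cross y-line → (3,2), t=0.8075
    cross y-line → (3,1), t=1.8428 (wall)
  → r_1 = 1.8428
beam 2: φ=-45°, α=330°
  d=(0.8660,-0.5000)  start (3,3)  tX=0.6582 tY=1.5600  stride 1/|dx|=1.1547 1/|dy|=2.0000
    cross x-line → (4,3), t=0.6582
    cross y-line → (4,2), t=1.5600
    cross x-line → (5,2), t=1.8129
    cross x-line → (6,2), t=2.9676 (wall)
  → r_2 = 2.9676
beam 3: φ=45°, α=60°
  d=(0.5000,0.8660)  start (3,3)  tX=1.1400 tY=0.2540  stride 1/|dx|=2.0000 1/|dy|=1.1547
    cross y-line → (3,4), t=0.2540
    cross x-line → (4,4), t=1.1400
    cross y-line → (4,5), t=1.4087 (wall)
  → r_3 = 1.4087
beam 4: φ=90°, α=105°
  d=(-0.2588,0.9659)  start (3,3)  tX=1.6614 tY=0.2278  stride 1/|dx|=3.8637 1/|dy|=1.0353
    cross y-line → (3,4), t=0.2278
    cross y-line → (3,5), t=1.2630 (wall)
  → r_4 = 1.2630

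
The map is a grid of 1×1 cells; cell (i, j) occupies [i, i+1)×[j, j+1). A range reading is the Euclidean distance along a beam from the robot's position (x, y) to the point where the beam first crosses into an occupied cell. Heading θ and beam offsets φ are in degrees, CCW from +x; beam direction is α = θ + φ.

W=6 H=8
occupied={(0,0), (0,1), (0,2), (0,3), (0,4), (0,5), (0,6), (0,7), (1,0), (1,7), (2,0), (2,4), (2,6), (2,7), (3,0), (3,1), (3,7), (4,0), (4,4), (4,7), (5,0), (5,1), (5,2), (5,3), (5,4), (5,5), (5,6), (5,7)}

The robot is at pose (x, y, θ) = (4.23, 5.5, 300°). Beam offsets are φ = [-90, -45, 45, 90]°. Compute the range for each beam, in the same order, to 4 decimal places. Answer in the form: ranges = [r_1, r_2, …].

ranges = [1.4203, 0.5176, 0.7972, 0.8891]

beam 1: φ=-90°, α=210°
  cosα=-0.8660 sinα=-0.5000 | (4,5) | tMaxX 0.2656 tMaxY 1.0000 | tΔX 1.1547 tΔY 2.0000
    t=0.2656 [x] (3,5)
    t=1.0000 [y] (3,4)
    t=1.4203 [x] (2,4) — stop
  → r_1 = 1.4203
beam 2: φ=-45°, α=255°
  cosα=-0.2588 sinα=-0.9659 | (4,5) | tMaxX 0.8887 tMaxY 0.5176 | tΔX 3.8637 tΔY 1.0353
    t=0.5176 [y] (4,4) — stop
  → r_2 = 0.5176
beam 3: φ=45°, α=345°
  cosα=0.9659 sinα=-0.2588 | (4,5) | tMaxX 0.7972 tMaxY 1.9319 | tΔX 1.0353 tΔY 3.8637
    t=0.7972 [x] (5,5) — stop
  → r_3 = 0.7972
beam 4: φ=90°, α=30°
  cosα=0.8660 sinα=0.5000 | (4,5) | tMaxX 0.8891 tMaxY 1.0000 | tΔX 1.1547 tΔY 2.0000
    t=0.8891 [x] (5,5) — stop
  → r_4 = 0.8891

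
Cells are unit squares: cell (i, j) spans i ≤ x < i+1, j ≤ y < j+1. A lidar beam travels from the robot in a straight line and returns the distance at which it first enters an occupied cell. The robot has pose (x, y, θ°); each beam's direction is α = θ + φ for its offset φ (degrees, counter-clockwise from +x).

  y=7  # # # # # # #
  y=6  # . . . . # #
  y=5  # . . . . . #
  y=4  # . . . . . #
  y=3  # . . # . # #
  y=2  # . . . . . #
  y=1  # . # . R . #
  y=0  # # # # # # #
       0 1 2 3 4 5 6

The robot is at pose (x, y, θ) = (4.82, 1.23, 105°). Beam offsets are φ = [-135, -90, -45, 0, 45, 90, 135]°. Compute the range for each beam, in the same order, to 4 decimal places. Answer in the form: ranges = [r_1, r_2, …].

beam 1: φ=-135°, α=330°
  d=(0.8660,-0.5000)  start (4,1)  tX=0.2078 tY=0.4600  stride 1/|dx|=1.1547 1/|dy|=2.0000
    cross x-line → (5,1), t=0.2078
    cross y-line → (5,0), t=0.4600 (wall)
  → r_1 = 0.4600
beam 2: φ=-90°, α=15°
  d=(0.9659,0.2588)  start (4,1)  tX=0.1863 tY=2.9751  stride 1/|dx|=1.0353 1/|dy|=3.8637
    cross x-line → (5,1), t=0.1863
    cross x-line → (6,1), t=1.2216 (wall)
  → r_2 = 1.2216
beam 3: φ=-45°, α=60°
  d=(0.5000,0.8660)  start (4,1)  tX=0.3600 tY=0.8891  stride 1/|dx|=2.0000 1/|dy|=1.1547
    cross x-line → (5,1), t=0.3600
    cross y-line → (5,2), t=0.8891
    cross y-line → (5,3), t=2.0438 (wall)
  → r_3 = 2.0438
beam 4: φ=0°, α=105°
  d=(-0.2588,0.9659)  start (4,1)  tX=3.1682 tY=0.7972  stride 1/|dx|=3.8637 1/|dy|=1.0353
    cross y-line → (4,2), t=0.7972
    cross y-line → (4,3), t=1.8324
    cross y-line → (4,4), t=2.8677
    cross x-line → (3,4), t=3.1682
    cross y-line → (3,5), t=3.9030
    cross y-line → (3,6), t=4.9383
    cross y-line → (3,7), t=5.9735 (wall)
  → r_4 = 5.9735
beam 5: φ=45°, α=150°
  d=(-0.8660,0.5000)  start (4,1)  tX=0.9469 tY=1.5400  stride 1/|dx|=1.1547 1/|dy|=2.0000
    cross x-line → (3,1), t=0.9469
    cross y-line → (3,2), t=1.5400
    cross x-line → (2,2), t=2.1016
    cross x-line → (1,2), t=3.2563
    cross y-line → (1,3), t=3.5400
    cross x-line → (0,3), t=4.4110 (wall)
  → r_5 = 4.4110
beam 6: φ=90°, α=195°
  d=(-0.9659,-0.2588)  start (4,1)  tX=0.8489 tY=0.8887  stride 1/|dx|=1.0353 1/|dy|=3.8637
    cross x-line → (3,1), t=0.8489
    cross y-line → (3,0), t=0.8887 (wall)
  → r_6 = 0.8887
beam 7: φ=135°, α=240°
  d=(-0.5000,-0.8660)  start (4,1)  tX=1.6400 tY=0.2656  stride 1/|dx|=2.0000 1/|dy|=1.1547
    cross y-line → (4,0), t=0.2656 (wall)
  → r_7 = 0.2656

ranges = [0.4600, 1.2216, 2.0438, 5.9735, 4.4110, 0.8887, 0.2656]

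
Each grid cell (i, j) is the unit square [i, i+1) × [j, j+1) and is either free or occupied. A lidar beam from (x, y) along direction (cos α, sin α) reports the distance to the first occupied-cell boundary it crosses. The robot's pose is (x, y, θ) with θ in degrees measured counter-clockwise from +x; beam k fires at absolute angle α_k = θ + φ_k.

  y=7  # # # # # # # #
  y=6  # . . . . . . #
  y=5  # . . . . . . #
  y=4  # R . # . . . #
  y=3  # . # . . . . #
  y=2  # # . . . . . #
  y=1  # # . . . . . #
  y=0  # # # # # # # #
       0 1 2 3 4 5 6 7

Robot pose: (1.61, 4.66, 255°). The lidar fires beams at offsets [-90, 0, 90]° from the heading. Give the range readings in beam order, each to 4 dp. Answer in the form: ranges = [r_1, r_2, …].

ranges = [0.6315, 1.7186, 1.4390]

beam 1: φ=-90°, α=165°
  cosα=-0.9659 sinα=0.2588 | (1,4) | tMaxX 0.6315 tMaxY 1.3137 | tΔX 1.0353 tΔY 3.8637
    t=0.6315 [x] (0,4) — stop
  → r_1 = 0.6315
beam 2: φ=0°, α=255°
  cosα=-0.2588 sinα=-0.9659 | (1,4) | tMaxX 2.3569 tMaxY 0.6833 | tΔX 3.8637 tΔY 1.0353
    t=0.6833 [y] (1,3)
    t=1.7186 [y] (1,2) — stop
  → r_2 = 1.7186
beam 3: φ=90°, α=345°
  cosα=0.9659 sinα=-0.2588 | (1,4) | tMaxX 0.4038 tMaxY 2.5500 | tΔX 1.0353 tΔY 3.8637
    t=0.4038 [x] (2,4)
    t=1.4390 [x] (3,4) — stop
  → r_3 = 1.4390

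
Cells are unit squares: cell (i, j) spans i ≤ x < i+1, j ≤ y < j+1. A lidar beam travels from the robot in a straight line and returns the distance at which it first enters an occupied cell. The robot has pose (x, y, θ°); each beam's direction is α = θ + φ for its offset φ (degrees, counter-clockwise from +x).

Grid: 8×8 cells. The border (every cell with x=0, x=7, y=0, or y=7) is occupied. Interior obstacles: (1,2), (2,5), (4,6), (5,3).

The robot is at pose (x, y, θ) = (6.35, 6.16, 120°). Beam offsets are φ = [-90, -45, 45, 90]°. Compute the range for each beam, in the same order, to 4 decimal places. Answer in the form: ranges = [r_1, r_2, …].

ranges = [0.7506, 0.8696, 1.3976, 6.1776]

beam 1: φ=-90°, α=30°
  direction (0.8660, 0.5000); cell (6,6); t to first gridline: x 0.7506, y 1.6800 (then +1.1547 / +2.0000)
    (7,6) via x @ 0.7506  # hit
  → r_1 = 0.7506
beam 2: φ=-45°, α=75°
  direction (0.2588, 0.9659); cell (6,6); t to first gridline: x 2.5114, y 0.8696 (then +3.8637 / +1.0353)
    (6,7) via y @ 0.8696  # hit
  → r_2 = 0.8696
beam 3: φ=45°, α=165°
  direction (-0.9659, 0.2588); cell (6,6); t to first gridline: x 0.3623, y 3.2455 (then +1.0353 / +3.8637)
    (5,6) via x @ 0.3623
    (4,6) via x @ 1.3976  # hit
  → r_3 = 1.3976
beam 4: φ=90°, α=210°
  direction (-0.8660, -0.5000); cell (6,6); t to first gridline: x 0.4041, y 0.3200 (then +1.1547 / +2.0000)
    (6,5) via y @ 0.3200
    (5,5) via x @ 0.4041
    (4,5) via x @ 1.5588
    (4,4) via y @ 2.3200
    (3,4) via x @ 2.7135
    (2,4) via x @ 3.8682
    (2,3) via y @ 4.3200
    (1,3) via x @ 5.0229
    (0,3) via x @ 6.1776  # hit
  → r_4 = 6.1776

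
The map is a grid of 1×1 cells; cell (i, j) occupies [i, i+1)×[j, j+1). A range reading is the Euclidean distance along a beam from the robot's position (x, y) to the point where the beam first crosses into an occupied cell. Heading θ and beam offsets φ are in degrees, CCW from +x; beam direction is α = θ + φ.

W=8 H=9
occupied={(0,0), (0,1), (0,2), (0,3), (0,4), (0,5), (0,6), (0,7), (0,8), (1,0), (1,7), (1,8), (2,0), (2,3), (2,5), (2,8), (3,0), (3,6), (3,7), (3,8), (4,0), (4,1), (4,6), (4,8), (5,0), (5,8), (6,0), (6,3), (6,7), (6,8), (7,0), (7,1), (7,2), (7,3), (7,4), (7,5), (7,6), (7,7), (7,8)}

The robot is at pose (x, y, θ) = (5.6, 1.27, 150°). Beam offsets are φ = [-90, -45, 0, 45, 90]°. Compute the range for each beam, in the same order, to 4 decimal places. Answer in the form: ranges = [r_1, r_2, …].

ranges = [1.9976, 4.8969, 0.6928, 0.6212, 0.3118]

beam 1: φ=-90°, α=60°
  d=(0.5000,0.8660)  start (5,1)  tX=0.8000 tY=0.8429  stride 1/|dx|=2.0000 1/|dy|=1.1547
    cross x-line → (6,1), t=0.8000
    cross y-line → (6,2), t=0.8429
    cross y-line → (6,3), t=1.9976 (wall)
  → r_1 = 1.9976
beam 2: φ=-45°, α=105°
  d=(-0.2588,0.9659)  start (5,1)  tX=2.3182 tY=0.7558  stride 1/|dx|=3.8637 1/|dy|=1.0353
    cross y-line → (5,2), t=0.7558
    cross y-line → (5,3), t=1.7910
    cross x-line → (4,3), t=2.3182
    cross y-line → (4,4), t=2.8263
    cross y-line → (4,5), t=3.8616
    cross y-line → (4,6), t=4.8969 (wall)
  → r_2 = 4.8969
beam 3: φ=0°, α=150°
  d=(-0.8660,0.5000)  start (5,1)  tX=0.6928 tY=1.4600  stride 1/|dx|=1.1547 1/|dy|=2.0000
    cross x-line → (4,1), t=0.6928 (wall)
  → r_3 = 0.6928
beam 4: φ=45°, α=195°
  d=(-0.9659,-0.2588)  start (5,1)  tX=0.6212 tY=1.0432  stride 1/|dx|=1.0353 1/|dy|=3.8637
    cross x-line → (4,1), t=0.6212 (wall)
  → r_4 = 0.6212
beam 5: φ=90°, α=240°
  d=(-0.5000,-0.8660)  start (5,1)  tX=1.2000 tY=0.3118  stride 1/|dx|=2.0000 1/|dy|=1.1547
    cross y-line → (5,0), t=0.3118 (wall)
  → r_5 = 0.3118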